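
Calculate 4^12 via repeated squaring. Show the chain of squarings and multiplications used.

Computing 4^12 by squaring (build up from 4^1; each line after the first costs one multiplication):

4^1 = 4
4^2 = (4^1)^2 = 4^2 = 16
4^3 = 4 * 4^2 = 4 * 16 = 64
4^6 = (4^3)^2 = 64^2 = 4096
4^12 = (4^6)^2 = 4096^2 = 16777216

Result: 16777216
Multiplications needed: 4 (4 lines after 4^1)

4^12 = 16777216. Using exponentiation by squaring, this requires 4 multiplications. The key idea: if the exponent is even, square the half-power; if odd, multiply by the base once.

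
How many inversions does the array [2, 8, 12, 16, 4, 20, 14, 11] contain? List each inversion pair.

Finding inversions in [2, 8, 12, 16, 4, 20, 14, 11]:

(1, 4): arr[1]=8 > arr[4]=4
(2, 4): arr[2]=12 > arr[4]=4
(2, 7): arr[2]=12 > arr[7]=11
(3, 4): arr[3]=16 > arr[4]=4
(3, 6): arr[3]=16 > arr[6]=14
(3, 7): arr[3]=16 > arr[7]=11
(5, 6): arr[5]=20 > arr[6]=14
(5, 7): arr[5]=20 > arr[7]=11
(6, 7): arr[6]=14 > arr[7]=11

Total inversions: 9

The array has 9 inversion(s): (1,4), (2,4), (2,7), (3,4), (3,6), (3,7), (5,6), (5,7), (6,7). Each pair (i,j) satisfies i < j and arr[i] > arr[j].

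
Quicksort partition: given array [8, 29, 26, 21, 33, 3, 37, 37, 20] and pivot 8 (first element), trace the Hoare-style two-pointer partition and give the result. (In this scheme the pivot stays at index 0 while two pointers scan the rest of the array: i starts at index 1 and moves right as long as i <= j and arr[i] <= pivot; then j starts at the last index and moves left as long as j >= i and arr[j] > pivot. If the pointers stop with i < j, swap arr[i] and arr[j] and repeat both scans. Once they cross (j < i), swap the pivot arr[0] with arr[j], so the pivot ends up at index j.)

Hoare-style two-pointer partition with pivot = 8:

Initial array: [8, 29, 26, 21, 33, 3, 37, 37, 20]

Pointers start at i = 1, j = 8.
i stops at index 1 (arr[1]=29 > 8), j stops at index 5 (arr[5]=3 <= 8): swap arr[1] and arr[5], array becomes [8, 3, 26, 21, 33, 29, 37, 37, 20]
i ends at 2, j ends at 1: the pointers have crossed (j < i), so scanning stops.

Swap pivot arr[0] with arr[1] to place pivot at position 1: [3, 8, 26, 21, 33, 29, 37, 37, 20]
Pivot position: 1

After partitioning with pivot 8, the array becomes [3, 8, 26, 21, 33, 29, 37, 37, 20]. The pivot is placed at index 1. All elements to the left of the pivot are <= 8, and all elements to the right are > 8.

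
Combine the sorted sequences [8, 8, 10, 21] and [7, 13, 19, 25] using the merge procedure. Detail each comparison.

Merging process:

Compare 8 vs 7: take 7 from right. Merged: [7]
Compare 8 vs 13: take 8 from left. Merged: [7, 8]
Compare 8 vs 13: take 8 from left. Merged: [7, 8, 8]
Compare 10 vs 13: take 10 from left. Merged: [7, 8, 8, 10]
Compare 21 vs 13: take 13 from right. Merged: [7, 8, 8, 10, 13]
Compare 21 vs 19: take 19 from right. Merged: [7, 8, 8, 10, 13, 19]
Compare 21 vs 25: take 21 from left. Merged: [7, 8, 8, 10, 13, 19, 21]
Append remaining from right: [25]. Merged: [7, 8, 8, 10, 13, 19, 21, 25]

Final merged array: [7, 8, 8, 10, 13, 19, 21, 25]
Total comparisons: 7

The merged array is [7, 8, 8, 10, 13, 19, 21, 25], requiring 7 comparisons. The merge step runs in O(n) time where n is the total number of elements.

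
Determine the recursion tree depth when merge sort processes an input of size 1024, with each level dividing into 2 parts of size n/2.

For divide and conquer with division factor 2:

Problem sizes at each level:
Level 0: 1024
Level 1: 512
Level 2: 256
Level 3: 128
Level 4: 64
Level 5: 32
Level 6: 16
Level 7: 8
Level 8: 4
Level 9: 2
Level 10: 1

The root is level 0 and the size-1 base case is level 10 (the tree spans levels 0 through 10, i.e. 11 levels counting the root), so the depth is the number of divisions: log_2(1024) = 10

The recursion tree depth is log_2(1024) = 10. At each level, the problem size is divided by 2, so it takes 10 divisions to reduce to a base case of size 1. The algorithm makes 2 recursive calls at each level.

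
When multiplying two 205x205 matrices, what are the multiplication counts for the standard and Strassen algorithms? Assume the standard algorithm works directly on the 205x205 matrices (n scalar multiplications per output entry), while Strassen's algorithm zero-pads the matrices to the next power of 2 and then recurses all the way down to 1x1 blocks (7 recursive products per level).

Matrix multiplication for 205x205 matrices:

Strassen's algorithm requires power-of-2 dimensions. Pad 205x205 to 256x256 (next power of 2).

Standard algorithm: 205^3 = 8615125 multiplications
Strassen's algorithm: 7^(log2(256)) = 7^8 = 5764801 multiplications
Savings: 8615125 - 5764801 = 2850324 multiplications

Standard: 8615125 multiplications (205^3). Strassen: 5764801 multiplications (7^8, after padding to 256x256). Strassen reduces 8 recursive multiplications to 7 at each level.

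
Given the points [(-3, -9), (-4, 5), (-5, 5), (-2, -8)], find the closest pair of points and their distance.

Computing all pairwise distances among 4 points:

d((-3, -9), (-4, 5)) = 14.0357
d((-3, -9), (-5, 5)) = 14.1421
d((-3, -9), (-2, -8)) = 1.4142
d((-4, 5), (-5, 5)) = 1.0 <-- minimum
d((-4, 5), (-2, -8)) = 13.1529
d((-5, 5), (-2, -8)) = 13.3417

Closest pair: (-4, 5) and (-5, 5) with distance 1.0

The closest pair is (-4, 5) and (-5, 5) with Euclidean distance 1.0. For 4 points, brute-force pairwise comparison is shown above. For large n, the divide-and-conquer algorithm (sort by x, recurse on halves, check the dividing strip) achieves O(n log n).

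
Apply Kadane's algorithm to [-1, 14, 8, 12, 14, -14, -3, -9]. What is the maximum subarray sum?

Using Kadane's algorithm on [-1, 14, 8, 12, 14, -14, -3, -9]:

Scanning through the array:
Position 1 (value 14): max_ending_here = 14, max_so_far = 14
Position 2 (value 8): max_ending_here = 22, max_so_far = 22
Position 3 (value 12): max_ending_here = 34, max_so_far = 34
Position 4 (value 14): max_ending_here = 48, max_so_far = 48
Position 5 (value -14): max_ending_here = 34, max_so_far = 48
Position 6 (value -3): max_ending_here = 31, max_so_far = 48
Position 7 (value -9): max_ending_here = 22, max_so_far = 48

Maximum subarray: [14, 8, 12, 14]
Maximum sum: 48

The maximum subarray is [14, 8, 12, 14] with sum 48. This subarray runs from index 1 to index 4.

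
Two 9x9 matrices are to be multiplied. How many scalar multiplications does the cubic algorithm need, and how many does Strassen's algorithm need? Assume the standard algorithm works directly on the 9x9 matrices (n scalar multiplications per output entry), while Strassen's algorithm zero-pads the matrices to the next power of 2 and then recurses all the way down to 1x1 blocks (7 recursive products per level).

Matrix multiplication for 9x9 matrices:

Strassen's algorithm requires power-of-2 dimensions. Pad 9x9 to 16x16 (next power of 2).

Standard algorithm: 9^3 = 729 multiplications
Strassen's algorithm: 7^(log2(16)) = 7^4 = 2401 multiplications
Difference: 729 - 2401 = -1672 (Strassen uses MORE here due to padding overhead — for small or just-over-power-of-2 n, padding can outweigh the per-level savings)

Standard: 729 multiplications (9^3). Strassen: 2401 multiplications (7^4, after padding to 16x16). Strassen reduces 8 recursive multiplications to 7 at each level.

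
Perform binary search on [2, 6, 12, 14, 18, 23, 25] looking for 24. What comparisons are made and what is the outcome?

Binary search for 24 in [2, 6, 12, 14, 18, 23, 25]:

lo=0, hi=6, mid=3, arr[mid]=14 -> 14 < 24, search right half
lo=4, hi=6, mid=5, arr[mid]=23 -> 23 < 24, search right half
lo=6, hi=6, mid=6, arr[mid]=25 -> 25 > 24, search left half
lo=6 > hi=5, target 24 not found

Binary search determines that 24 is not in the array after 3 comparisons. The search space was exhausted without finding the target.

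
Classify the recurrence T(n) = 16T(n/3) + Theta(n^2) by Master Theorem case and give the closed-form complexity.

Master Theorem for T(n) = 16T(n/3) + O(n^2):

a = 16, b = 3, c = 2
log_b(a) = log_3(16) = 2.5237

Case 1: c = 2 < log_3(16) = 2.5237
T(n) = O(n^(log_3 16))

For T(n) = 16T(n/3) + O(n^2): log_3(16) = 2.5237. This is Case 1 of the Master Theorem (c < log_b(a), work dominated by leaves), giving O(n^(log_3 16)).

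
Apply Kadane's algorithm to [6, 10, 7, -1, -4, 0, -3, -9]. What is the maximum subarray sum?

Using Kadane's algorithm on [6, 10, 7, -1, -4, 0, -3, -9]:

Scanning through the array:
Position 1 (value 10): max_ending_here = 16, max_so_far = 16
Position 2 (value 7): max_ending_here = 23, max_so_far = 23
Position 3 (value -1): max_ending_here = 22, max_so_far = 23
Position 4 (value -4): max_ending_here = 18, max_so_far = 23
Position 5 (value 0): max_ending_here = 18, max_so_far = 23
Position 6 (value -3): max_ending_here = 15, max_so_far = 23
Position 7 (value -9): max_ending_here = 6, max_so_far = 23

Maximum subarray: [6, 10, 7]
Maximum sum: 23

The maximum subarray is [6, 10, 7] with sum 23. This subarray runs from index 0 to index 2.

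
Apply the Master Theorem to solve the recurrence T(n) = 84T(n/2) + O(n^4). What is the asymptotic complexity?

Master Theorem for T(n) = 84T(n/2) + O(n^4):

a = 84, b = 2, c = 4
log_b(a) = log_2(84) = 6.3923

Case 1: c = 4 < log_2(84) = 6.3923
T(n) = O(n^(log_2 84))

For T(n) = 84T(n/2) + O(n^4): log_2(84) = 6.3923. This is Case 1 of the Master Theorem (c < log_b(a), work dominated by leaves), giving O(n^(log_2 84)).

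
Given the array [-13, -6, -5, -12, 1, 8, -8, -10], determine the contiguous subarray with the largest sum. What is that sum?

Using Kadane's algorithm on [-13, -6, -5, -12, 1, 8, -8, -10]:

Scanning through the array:
Position 1 (value -6): max_ending_here = -6, max_so_far = -6
Position 2 (value -5): max_ending_here = -5, max_so_far = -5
Position 3 (value -12): max_ending_here = -12, max_so_far = -5
Position 4 (value 1): max_ending_here = 1, max_so_far = 1
Position 5 (value 8): max_ending_here = 9, max_so_far = 9
Position 6 (value -8): max_ending_here = 1, max_so_far = 9
Position 7 (value -10): max_ending_here = -9, max_so_far = 9

Maximum subarray: [1, 8]
Maximum sum: 9

The maximum subarray is [1, 8] with sum 9. This subarray runs from index 4 to index 5.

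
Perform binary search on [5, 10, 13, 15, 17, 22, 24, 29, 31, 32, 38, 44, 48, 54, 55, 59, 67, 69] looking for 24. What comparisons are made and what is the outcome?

Binary search for 24 in [5, 10, 13, 15, 17, 22, 24, 29, 31, 32, 38, 44, 48, 54, 55, 59, 67, 69]:

lo=0, hi=17, mid=8, arr[mid]=31 -> 31 > 24, search left half
lo=0, hi=7, mid=3, arr[mid]=15 -> 15 < 24, search right half
lo=4, hi=7, mid=5, arr[mid]=22 -> 22 < 24, search right half
lo=6, hi=7, mid=6, arr[mid]=24 -> Found target at index 6!

Binary search finds 24 at index 6 after 4 comparisons. The search repeatedly halves the search space by comparing with the middle element.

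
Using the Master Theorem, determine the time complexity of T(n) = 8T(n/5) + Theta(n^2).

Master Theorem for T(n) = 8T(n/5) + O(n^2):

a = 8, b = 5, c = 2
log_b(a) = log_5(8) = 1.2920

Case 3: c = 2 > log_5(8) = 1.2920
T(n) = O(n^2) = O(n^2)

For T(n) = 8T(n/5) + O(n^2): log_5(8) = 1.2920. This is Case 3 of the Master Theorem (c > log_b(a), work dominated by root), giving O(n^2).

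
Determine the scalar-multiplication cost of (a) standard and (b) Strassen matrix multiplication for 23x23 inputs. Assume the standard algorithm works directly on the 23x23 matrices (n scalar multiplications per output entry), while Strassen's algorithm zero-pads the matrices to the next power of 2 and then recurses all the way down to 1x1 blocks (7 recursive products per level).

Matrix multiplication for 23x23 matrices:

Strassen's algorithm requires power-of-2 dimensions. Pad 23x23 to 32x32 (next power of 2).

Standard algorithm: 23^3 = 12167 multiplications
Strassen's algorithm: 7^(log2(32)) = 7^5 = 16807 multiplications
Difference: 12167 - 16807 = -4640 (Strassen uses MORE here due to padding overhead — for small or just-over-power-of-2 n, padding can outweigh the per-level savings)

Standard: 12167 multiplications (23^3). Strassen: 16807 multiplications (7^5, after padding to 32x32). Strassen reduces 8 recursive multiplications to 7 at each level.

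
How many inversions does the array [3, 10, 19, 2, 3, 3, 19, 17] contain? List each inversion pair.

Finding inversions in [3, 10, 19, 2, 3, 3, 19, 17]:

(0, 3): arr[0]=3 > arr[3]=2
(1, 3): arr[1]=10 > arr[3]=2
(1, 4): arr[1]=10 > arr[4]=3
(1, 5): arr[1]=10 > arr[5]=3
(2, 3): arr[2]=19 > arr[3]=2
(2, 4): arr[2]=19 > arr[4]=3
(2, 5): arr[2]=19 > arr[5]=3
(2, 7): arr[2]=19 > arr[7]=17
(6, 7): arr[6]=19 > arr[7]=17

Total inversions: 9

The array has 9 inversion(s): (0,3), (1,3), (1,4), (1,5), (2,3), (2,4), (2,5), (2,7), (6,7). Each pair (i,j) satisfies i < j and arr[i] > arr[j].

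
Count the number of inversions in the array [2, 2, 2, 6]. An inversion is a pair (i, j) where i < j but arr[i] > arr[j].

Finding inversions in [2, 2, 2, 6]:


Total inversions: 0

The array has 0 inversions. It is already sorted.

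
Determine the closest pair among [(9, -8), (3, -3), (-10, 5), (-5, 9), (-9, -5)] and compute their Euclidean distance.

Computing all pairwise distances among 5 points:

d((9, -8), (3, -3)) = 7.8102
d((9, -8), (-10, 5)) = 23.0217
d((9, -8), (-5, 9)) = 22.0227
d((9, -8), (-9, -5)) = 18.2483
d((3, -3), (-10, 5)) = 15.2643
d((3, -3), (-5, 9)) = 14.4222
d((3, -3), (-9, -5)) = 12.1655
d((-10, 5), (-5, 9)) = 6.4031 <-- minimum
d((-10, 5), (-9, -5)) = 10.0499
d((-5, 9), (-9, -5)) = 14.5602

Closest pair: (-10, 5) and (-5, 9) with distance 6.4031

The closest pair is (-10, 5) and (-5, 9) with Euclidean distance 6.4031. For 5 points, brute-force pairwise comparison is shown above. For large n, the divide-and-conquer algorithm (sort by x, recurse on halves, check the dividing strip) achieves O(n log n).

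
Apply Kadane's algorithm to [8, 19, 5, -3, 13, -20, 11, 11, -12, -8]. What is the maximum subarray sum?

Using Kadane's algorithm on [8, 19, 5, -3, 13, -20, 11, 11, -12, -8]:

Scanning through the array:
Position 1 (value 19): max_ending_here = 27, max_so_far = 27
Position 2 (value 5): max_ending_here = 32, max_so_far = 32
Position 3 (value -3): max_ending_here = 29, max_so_far = 32
Position 4 (value 13): max_ending_here = 42, max_so_far = 42
Position 5 (value -20): max_ending_here = 22, max_so_far = 42
Position 6 (value 11): max_ending_here = 33, max_so_far = 42
Position 7 (value 11): max_ending_here = 44, max_so_far = 44
Position 8 (value -12): max_ending_here = 32, max_so_far = 44
Position 9 (value -8): max_ending_here = 24, max_so_far = 44

Maximum subarray: [8, 19, 5, -3, 13, -20, 11, 11]
Maximum sum: 44

The maximum subarray is [8, 19, 5, -3, 13, -20, 11, 11] with sum 44. This subarray runs from index 0 to index 7.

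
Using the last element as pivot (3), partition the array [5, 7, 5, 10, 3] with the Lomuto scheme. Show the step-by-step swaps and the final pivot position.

Lomuto partition with pivot = 3:

Initial array: [5, 7, 5, 10, 3]

arr[0]=5 > 3: no swap
arr[1]=7 > 3: no swap
arr[2]=5 > 3: no swap
arr[3]=10 > 3: no swap

Place pivot at position 0: [3, 7, 5, 10, 5]
Pivot position: 0

After partitioning with pivot 3, the array becomes [3, 7, 5, 10, 5]. The pivot is placed at index 0. All elements to the left of the pivot are <= 3, and all elements to the right are > 3.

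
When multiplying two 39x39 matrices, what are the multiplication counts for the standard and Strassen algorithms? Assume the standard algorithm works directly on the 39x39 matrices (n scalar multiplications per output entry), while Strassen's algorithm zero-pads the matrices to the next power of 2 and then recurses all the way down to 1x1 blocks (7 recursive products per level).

Matrix multiplication for 39x39 matrices:

Strassen's algorithm requires power-of-2 dimensions. Pad 39x39 to 64x64 (next power of 2).

Standard algorithm: 39^3 = 59319 multiplications
Strassen's algorithm: 7^(log2(64)) = 7^6 = 117649 multiplications
Difference: 59319 - 117649 = -58330 (Strassen uses MORE here due to padding overhead — for small or just-over-power-of-2 n, padding can outweigh the per-level savings)

Standard: 59319 multiplications (39^3). Strassen: 117649 multiplications (7^6, after padding to 64x64). Strassen reduces 8 recursive multiplications to 7 at each level.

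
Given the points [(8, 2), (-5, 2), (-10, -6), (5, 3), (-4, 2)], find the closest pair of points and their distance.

Computing all pairwise distances among 5 points:

d((8, 2), (-5, 2)) = 13.0
d((8, 2), (-10, -6)) = 19.6977
d((8, 2), (5, 3)) = 3.1623
d((8, 2), (-4, 2)) = 12.0
d((-5, 2), (-10, -6)) = 9.434
d((-5, 2), (5, 3)) = 10.0499
d((-5, 2), (-4, 2)) = 1.0 <-- minimum
d((-10, -6), (5, 3)) = 17.4929
d((-10, -6), (-4, 2)) = 10.0
d((5, 3), (-4, 2)) = 9.0554

Closest pair: (-5, 2) and (-4, 2) with distance 1.0

The closest pair is (-5, 2) and (-4, 2) with Euclidean distance 1.0. For 5 points, brute-force pairwise comparison is shown above. For large n, the divide-and-conquer algorithm (sort by x, recurse on halves, check the dividing strip) achieves O(n log n).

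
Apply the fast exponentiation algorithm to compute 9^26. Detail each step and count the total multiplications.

Computing 9^26 by squaring (build up from 9^1; each line after the first costs one multiplication):

9^1 = 9
9^2 = (9^1)^2 = 9^2 = 81
9^3 = 9 * 9^2 = 9 * 81 = 729
9^6 = (9^3)^2 = 729^2 = 531441
9^12 = (9^6)^2 = 531441^2 = 282429536481
9^13 = 9 * 9^12 = 9 * 282429536481 = 2541865828329
9^26 = (9^13)^2 = 2541865828329^2 = 6461081889226673298932241

Result: 6461081889226673298932241
Multiplications needed: 6 (6 lines after 9^1)

9^26 = 6461081889226673298932241. Using exponentiation by squaring, this requires 6 multiplications. The key idea: if the exponent is even, square the half-power; if odd, multiply by the base once.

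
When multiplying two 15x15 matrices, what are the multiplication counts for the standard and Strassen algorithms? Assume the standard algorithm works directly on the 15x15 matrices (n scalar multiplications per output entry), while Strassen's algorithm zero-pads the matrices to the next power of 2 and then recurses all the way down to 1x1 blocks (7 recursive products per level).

Matrix multiplication for 15x15 matrices:

Strassen's algorithm requires power-of-2 dimensions. Pad 15x15 to 16x16 (next power of 2).

Standard algorithm: 15^3 = 3375 multiplications
Strassen's algorithm: 7^(log2(16)) = 7^4 = 2401 multiplications
Savings: 3375 - 2401 = 974 multiplications

Standard: 3375 multiplications (15^3). Strassen: 2401 multiplications (7^4, after padding to 16x16). Strassen reduces 8 recursive multiplications to 7 at each level.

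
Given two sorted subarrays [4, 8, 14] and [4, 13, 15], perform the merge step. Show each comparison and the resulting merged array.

Merging process:

Compare 4 vs 4: take 4 from left. Merged: [4]
Compare 8 vs 4: take 4 from right. Merged: [4, 4]
Compare 8 vs 13: take 8 from left. Merged: [4, 4, 8]
Compare 14 vs 13: take 13 from right. Merged: [4, 4, 8, 13]
Compare 14 vs 15: take 14 from left. Merged: [4, 4, 8, 13, 14]
Append remaining from right: [15]. Merged: [4, 4, 8, 13, 14, 15]

Final merged array: [4, 4, 8, 13, 14, 15]
Total comparisons: 5

The merged array is [4, 4, 8, 13, 14, 15], requiring 5 comparisons. The merge step runs in O(n) time where n is the total number of elements.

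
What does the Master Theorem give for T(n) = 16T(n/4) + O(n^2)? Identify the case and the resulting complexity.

Master Theorem for T(n) = 16T(n/4) + O(n^2):

a = 16, b = 4, c = 2
log_b(a) = log_4(16) = 2.0000

Case 2: c = 2 = log_4(16) = 2.0000
T(n) = O(n^2 log n) = O(n^2 log n)

For T(n) = 16T(n/4) + O(n^2): log_4(16) = 2.0000. This is Case 2 of the Master Theorem (c = log_b(a), equal work at all levels), giving O(n^2 log n).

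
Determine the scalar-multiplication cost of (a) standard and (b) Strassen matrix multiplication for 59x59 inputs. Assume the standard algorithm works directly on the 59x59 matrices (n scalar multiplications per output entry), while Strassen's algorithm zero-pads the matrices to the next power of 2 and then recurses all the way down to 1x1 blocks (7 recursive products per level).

Matrix multiplication for 59x59 matrices:

Strassen's algorithm requires power-of-2 dimensions. Pad 59x59 to 64x64 (next power of 2).

Standard algorithm: 59^3 = 205379 multiplications
Strassen's algorithm: 7^(log2(64)) = 7^6 = 117649 multiplications
Savings: 205379 - 117649 = 87730 multiplications

Standard: 205379 multiplications (59^3). Strassen: 117649 multiplications (7^6, after padding to 64x64). Strassen reduces 8 recursive multiplications to 7 at each level.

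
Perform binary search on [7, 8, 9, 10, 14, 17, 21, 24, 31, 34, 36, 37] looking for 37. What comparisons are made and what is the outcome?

Binary search for 37 in [7, 8, 9, 10, 14, 17, 21, 24, 31, 34, 36, 37]:

lo=0, hi=11, mid=5, arr[mid]=17 -> 17 < 37, search right half
lo=6, hi=11, mid=8, arr[mid]=31 -> 31 < 37, search right half
lo=9, hi=11, mid=10, arr[mid]=36 -> 36 < 37, search right half
lo=11, hi=11, mid=11, arr[mid]=37 -> Found target at index 11!

Binary search finds 37 at index 11 after 4 comparisons. The search repeatedly halves the search space by comparing with the middle element.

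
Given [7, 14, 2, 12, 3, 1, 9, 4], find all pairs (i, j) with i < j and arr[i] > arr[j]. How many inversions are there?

Finding inversions in [7, 14, 2, 12, 3, 1, 9, 4]:

(0, 2): arr[0]=7 > arr[2]=2
(0, 4): arr[0]=7 > arr[4]=3
(0, 5): arr[0]=7 > arr[5]=1
(0, 7): arr[0]=7 > arr[7]=4
(1, 2): arr[1]=14 > arr[2]=2
(1, 3): arr[1]=14 > arr[3]=12
(1, 4): arr[1]=14 > arr[4]=3
(1, 5): arr[1]=14 > arr[5]=1
(1, 6): arr[1]=14 > arr[6]=9
(1, 7): arr[1]=14 > arr[7]=4
(2, 5): arr[2]=2 > arr[5]=1
(3, 4): arr[3]=12 > arr[4]=3
(3, 5): arr[3]=12 > arr[5]=1
(3, 6): arr[3]=12 > arr[6]=9
(3, 7): arr[3]=12 > arr[7]=4
(4, 5): arr[4]=3 > arr[5]=1
(6, 7): arr[6]=9 > arr[7]=4

Total inversions: 17

The array has 17 inversion(s): (0,2), (0,4), (0,5), (0,7), (1,2), (1,3), (1,4), (1,5), (1,6), (1,7), (2,5), (3,4), (3,5), (3,6), (3,7), (4,5), (6,7). Each pair (i,j) satisfies i < j and arr[i] > arr[j].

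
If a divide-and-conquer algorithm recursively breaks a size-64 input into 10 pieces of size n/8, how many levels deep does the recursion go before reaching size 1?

For divide and conquer with division factor 8:

Problem sizes at each level:
Level 0: 64
Level 1: 8
Level 2: 1

The root is level 0 and the size-1 base case is level 2 (the tree spans levels 0 through 2, i.e. 3 levels counting the root), so the depth is the number of divisions: log_8(64) = 2

The recursion tree depth is log_8(64) = 2. At each level, the problem size is divided by 8, so it takes 2 divisions to reduce to a base case of size 1. The algorithm makes 10 recursive calls at each level.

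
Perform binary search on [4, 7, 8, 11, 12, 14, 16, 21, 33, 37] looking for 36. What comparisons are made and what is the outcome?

Binary search for 36 in [4, 7, 8, 11, 12, 14, 16, 21, 33, 37]:

lo=0, hi=9, mid=4, arr[mid]=12 -> 12 < 36, search right half
lo=5, hi=9, mid=7, arr[mid]=21 -> 21 < 36, search right half
lo=8, hi=9, mid=8, arr[mid]=33 -> 33 < 36, search right half
lo=9, hi=9, mid=9, arr[mid]=37 -> 37 > 36, search left half
lo=9 > hi=8, target 36 not found

Binary search determines that 36 is not in the array after 4 comparisons. The search space was exhausted without finding the target.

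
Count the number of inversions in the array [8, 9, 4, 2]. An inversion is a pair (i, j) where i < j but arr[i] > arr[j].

Finding inversions in [8, 9, 4, 2]:

(0, 2): arr[0]=8 > arr[2]=4
(0, 3): arr[0]=8 > arr[3]=2
(1, 2): arr[1]=9 > arr[2]=4
(1, 3): arr[1]=9 > arr[3]=2
(2, 3): arr[2]=4 > arr[3]=2

Total inversions: 5

The array has 5 inversion(s): (0,2), (0,3), (1,2), (1,3), (2,3). Each pair (i,j) satisfies i < j and arr[i] > arr[j].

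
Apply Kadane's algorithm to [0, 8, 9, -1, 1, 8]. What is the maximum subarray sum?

Using Kadane's algorithm on [0, 8, 9, -1, 1, 8]:

Scanning through the array:
Position 1 (value 8): max_ending_here = 8, max_so_far = 8
Position 2 (value 9): max_ending_here = 17, max_so_far = 17
Position 3 (value -1): max_ending_here = 16, max_so_far = 17
Position 4 (value 1): max_ending_here = 17, max_so_far = 17
Position 5 (value 8): max_ending_here = 25, max_so_far = 25

Maximum subarray: [0, 8, 9, -1, 1, 8]
Maximum sum: 25

The maximum subarray is [0, 8, 9, -1, 1, 8] with sum 25. This subarray runs from index 0 to index 5.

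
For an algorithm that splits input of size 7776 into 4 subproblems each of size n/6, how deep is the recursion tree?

For divide and conquer with division factor 6:

Problem sizes at each level:
Level 0: 7776
Level 1: 1296
Level 2: 216
Level 3: 36
Level 4: 6
Level 5: 1

The root is level 0 and the size-1 base case is level 5 (the tree spans levels 0 through 5, i.e. 6 levels counting the root), so the depth is the number of divisions: log_6(7776) = 5

The recursion tree depth is log_6(7776) = 5. At each level, the problem size is divided by 6, so it takes 5 divisions to reduce to a base case of size 1. The algorithm makes 4 recursive calls at each level.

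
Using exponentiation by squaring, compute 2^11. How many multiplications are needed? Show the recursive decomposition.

Computing 2^11 by squaring (build up from 2^1; each line after the first costs one multiplication):

2^1 = 2
2^2 = (2^1)^2 = 2^2 = 4
2^4 = (2^2)^2 = 4^2 = 16
2^5 = 2 * 2^4 = 2 * 16 = 32
2^10 = (2^5)^2 = 32^2 = 1024
2^11 = 2 * 2^10 = 2 * 1024 = 2048

Result: 2048
Multiplications needed: 5 (5 lines after 2^1)

2^11 = 2048. Using exponentiation by squaring, this requires 5 multiplications. The key idea: if the exponent is even, square the half-power; if odd, multiply by the base once.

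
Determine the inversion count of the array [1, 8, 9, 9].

Finding inversions in [1, 8, 9, 9]:


Total inversions: 0

The array has 0 inversions. It is already sorted.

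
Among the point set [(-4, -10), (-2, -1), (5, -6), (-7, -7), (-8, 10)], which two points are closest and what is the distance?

Computing all pairwise distances among 5 points:

d((-4, -10), (-2, -1)) = 9.2195
d((-4, -10), (5, -6)) = 9.8489
d((-4, -10), (-7, -7)) = 4.2426 <-- minimum
d((-4, -10), (-8, 10)) = 20.3961
d((-2, -1), (5, -6)) = 8.6023
d((-2, -1), (-7, -7)) = 7.8102
d((-2, -1), (-8, 10)) = 12.53
d((5, -6), (-7, -7)) = 12.0416
d((5, -6), (-8, 10)) = 20.6155
d((-7, -7), (-8, 10)) = 17.0294

Closest pair: (-4, -10) and (-7, -7) with distance 4.2426

The closest pair is (-4, -10) and (-7, -7) with Euclidean distance 4.2426. For 5 points, brute-force pairwise comparison is shown above. For large n, the divide-and-conquer algorithm (sort by x, recurse on halves, check the dividing strip) achieves O(n log n).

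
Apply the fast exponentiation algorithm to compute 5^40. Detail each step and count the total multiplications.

Computing 5^40 by squaring (build up from 5^1; each line after the first costs one multiplication):

5^1 = 5
5^2 = (5^1)^2 = 5^2 = 25
5^4 = (5^2)^2 = 25^2 = 625
5^5 = 5 * 5^4 = 5 * 625 = 3125
5^10 = (5^5)^2 = 3125^2 = 9765625
5^20 = (5^10)^2 = 9765625^2 = 95367431640625
5^40 = (5^20)^2 = 95367431640625^2 = 9094947017729282379150390625

Result: 9094947017729282379150390625
Multiplications needed: 6 (6 lines after 5^1)

5^40 = 9094947017729282379150390625. Using exponentiation by squaring, this requires 6 multiplications. The key idea: if the exponent is even, square the half-power; if odd, multiply by the base once.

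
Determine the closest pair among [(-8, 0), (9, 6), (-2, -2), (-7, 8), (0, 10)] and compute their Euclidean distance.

Computing all pairwise distances among 5 points:

d((-8, 0), (9, 6)) = 18.0278
d((-8, 0), (-2, -2)) = 6.3246 <-- minimum
d((-8, 0), (-7, 8)) = 8.0623
d((-8, 0), (0, 10)) = 12.8062
d((9, 6), (-2, -2)) = 13.6015
d((9, 6), (-7, 8)) = 16.1245
d((9, 6), (0, 10)) = 9.8489
d((-2, -2), (-7, 8)) = 11.1803
d((-2, -2), (0, 10)) = 12.1655
d((-7, 8), (0, 10)) = 7.2801

Closest pair: (-8, 0) and (-2, -2) with distance 6.3246

The closest pair is (-8, 0) and (-2, -2) with Euclidean distance 6.3246. For 5 points, brute-force pairwise comparison is shown above. For large n, the divide-and-conquer algorithm (sort by x, recurse on halves, check the dividing strip) achieves O(n log n).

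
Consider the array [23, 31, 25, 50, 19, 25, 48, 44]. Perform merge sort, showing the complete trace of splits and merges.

Merge sort trace:

Split: [23, 31, 25, 50, 19, 25, 48, 44] -> [23, 31, 25, 50] and [19, 25, 48, 44]
  Split: [23, 31, 25, 50] -> [23, 31] and [25, 50]
    Split: [23, 31] -> [23] and [31]
    Merge: [23] + [31] -> [23, 31]
    Split: [25, 50] -> [25] and [50]
    Merge: [25] + [50] -> [25, 50]
  Merge: [23, 31] + [25, 50] -> [23, 25, 31, 50]
  Split: [19, 25, 48, 44] -> [19, 25] and [48, 44]
    Split: [19, 25] -> [19] and [25]
    Merge: [19] + [25] -> [19, 25]
    Split: [48, 44] -> [48] and [44]
    Merge: [48] + [44] -> [44, 48]
  Merge: [19, 25] + [44, 48] -> [19, 25, 44, 48]
Merge: [23, 25, 31, 50] + [19, 25, 44, 48] -> [19, 23, 25, 25, 31, 44, 48, 50]

Final sorted array: [19, 23, 25, 25, 31, 44, 48, 50]

The merge sort proceeds by recursively splitting the array and merging sorted halves.
After all merges, the sorted array is [19, 23, 25, 25, 31, 44, 48, 50].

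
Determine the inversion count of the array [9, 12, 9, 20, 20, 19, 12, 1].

Finding inversions in [9, 12, 9, 20, 20, 19, 12, 1]:

(0, 7): arr[0]=9 > arr[7]=1
(1, 2): arr[1]=12 > arr[2]=9
(1, 7): arr[1]=12 > arr[7]=1
(2, 7): arr[2]=9 > arr[7]=1
(3, 5): arr[3]=20 > arr[5]=19
(3, 6): arr[3]=20 > arr[6]=12
(3, 7): arr[3]=20 > arr[7]=1
(4, 5): arr[4]=20 > arr[5]=19
(4, 6): arr[4]=20 > arr[6]=12
(4, 7): arr[4]=20 > arr[7]=1
(5, 6): arr[5]=19 > arr[6]=12
(5, 7): arr[5]=19 > arr[7]=1
(6, 7): arr[6]=12 > arr[7]=1

Total inversions: 13

The array has 13 inversion(s): (0,7), (1,2), (1,7), (2,7), (3,5), (3,6), (3,7), (4,5), (4,6), (4,7), (5,6), (5,7), (6,7). Each pair (i,j) satisfies i < j and arr[i] > arr[j].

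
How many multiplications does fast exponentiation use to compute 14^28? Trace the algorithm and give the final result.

Computing 14^28 by squaring (build up from 14^1; each line after the first costs one multiplication):

14^1 = 14
14^2 = (14^1)^2 = 14^2 = 196
14^3 = 14 * 14^2 = 14 * 196 = 2744
14^6 = (14^3)^2 = 2744^2 = 7529536
14^7 = 14 * 14^6 = 14 * 7529536 = 105413504
14^14 = (14^7)^2 = 105413504^2 = 11112006825558016
14^28 = (14^14)^2 = 11112006825558016^2 = 123476695691247935826229781856256

Result: 123476695691247935826229781856256
Multiplications needed: 6 (6 lines after 14^1)

14^28 = 123476695691247935826229781856256. Using exponentiation by squaring, this requires 6 multiplications. The key idea: if the exponent is even, square the half-power; if odd, multiply by the base once.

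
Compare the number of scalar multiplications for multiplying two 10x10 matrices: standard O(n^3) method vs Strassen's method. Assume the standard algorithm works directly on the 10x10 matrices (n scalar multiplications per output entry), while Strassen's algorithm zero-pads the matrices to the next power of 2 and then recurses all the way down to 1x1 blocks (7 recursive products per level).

Matrix multiplication for 10x10 matrices:

Strassen's algorithm requires power-of-2 dimensions. Pad 10x10 to 16x16 (next power of 2).

Standard algorithm: 10^3 = 1000 multiplications
Strassen's algorithm: 7^(log2(16)) = 7^4 = 2401 multiplications
Difference: 1000 - 2401 = -1401 (Strassen uses MORE here due to padding overhead — for small or just-over-power-of-2 n, padding can outweigh the per-level savings)

Standard: 1000 multiplications (10^3). Strassen: 2401 multiplications (7^4, after padding to 16x16). Strassen reduces 8 recursive multiplications to 7 at each level.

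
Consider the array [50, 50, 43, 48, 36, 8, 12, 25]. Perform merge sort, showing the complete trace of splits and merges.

Merge sort trace:

Split: [50, 50, 43, 48, 36, 8, 12, 25] -> [50, 50, 43, 48] and [36, 8, 12, 25]
  Split: [50, 50, 43, 48] -> [50, 50] and [43, 48]
    Split: [50, 50] -> [50] and [50]
    Merge: [50] + [50] -> [50, 50]
    Split: [43, 48] -> [43] and [48]
    Merge: [43] + [48] -> [43, 48]
  Merge: [50, 50] + [43, 48] -> [43, 48, 50, 50]
  Split: [36, 8, 12, 25] -> [36, 8] and [12, 25]
    Split: [36, 8] -> [36] and [8]
    Merge: [36] + [8] -> [8, 36]
    Split: [12, 25] -> [12] and [25]
    Merge: [12] + [25] -> [12, 25]
  Merge: [8, 36] + [12, 25] -> [8, 12, 25, 36]
Merge: [43, 48, 50, 50] + [8, 12, 25, 36] -> [8, 12, 25, 36, 43, 48, 50, 50]

Final sorted array: [8, 12, 25, 36, 43, 48, 50, 50]

The merge sort proceeds by recursively splitting the array and merging sorted halves.
After all merges, the sorted array is [8, 12, 25, 36, 43, 48, 50, 50].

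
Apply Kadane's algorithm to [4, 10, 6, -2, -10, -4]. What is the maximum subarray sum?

Using Kadane's algorithm on [4, 10, 6, -2, -10, -4]:

Scanning through the array:
Position 1 (value 10): max_ending_here = 14, max_so_far = 14
Position 2 (value 6): max_ending_here = 20, max_so_far = 20
Position 3 (value -2): max_ending_here = 18, max_so_far = 20
Position 4 (value -10): max_ending_here = 8, max_so_far = 20
Position 5 (value -4): max_ending_here = 4, max_so_far = 20

Maximum subarray: [4, 10, 6]
Maximum sum: 20

The maximum subarray is [4, 10, 6] with sum 20. This subarray runs from index 0 to index 2.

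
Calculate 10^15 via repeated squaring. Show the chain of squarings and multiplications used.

Computing 10^15 by squaring (build up from 10^1; each line after the first costs one multiplication):

10^1 = 10
10^2 = (10^1)^2 = 10^2 = 100
10^3 = 10 * 10^2 = 10 * 100 = 1000
10^6 = (10^3)^2 = 1000^2 = 1000000
10^7 = 10 * 10^6 = 10 * 1000000 = 10000000
10^14 = (10^7)^2 = 10000000^2 = 100000000000000
10^15 = 10 * 10^14 = 10 * 100000000000000 = 1000000000000000

Result: 1000000000000000
Multiplications needed: 6 (6 lines after 10^1)

10^15 = 1000000000000000. Using exponentiation by squaring, this requires 6 multiplications. The key idea: if the exponent is even, square the half-power; if odd, multiply by the base once.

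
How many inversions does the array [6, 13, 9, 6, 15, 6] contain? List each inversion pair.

Finding inversions in [6, 13, 9, 6, 15, 6]:

(1, 2): arr[1]=13 > arr[2]=9
(1, 3): arr[1]=13 > arr[3]=6
(1, 5): arr[1]=13 > arr[5]=6
(2, 3): arr[2]=9 > arr[3]=6
(2, 5): arr[2]=9 > arr[5]=6
(4, 5): arr[4]=15 > arr[5]=6

Total inversions: 6

The array has 6 inversion(s): (1,2), (1,3), (1,5), (2,3), (2,5), (4,5). Each pair (i,j) satisfies i < j and arr[i] > arr[j].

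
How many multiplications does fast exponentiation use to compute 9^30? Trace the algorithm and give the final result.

Computing 9^30 by squaring (build up from 9^1; each line after the first costs one multiplication):

9^1 = 9
9^2 = (9^1)^2 = 9^2 = 81
9^3 = 9 * 9^2 = 9 * 81 = 729
9^6 = (9^3)^2 = 729^2 = 531441
9^7 = 9 * 9^6 = 9 * 531441 = 4782969
9^14 = (9^7)^2 = 4782969^2 = 22876792454961
9^15 = 9 * 9^14 = 9 * 22876792454961 = 205891132094649
9^30 = (9^15)^2 = 205891132094649^2 = 42391158275216203514294433201

Result: 42391158275216203514294433201
Multiplications needed: 7 (7 lines after 9^1)

9^30 = 42391158275216203514294433201. Using exponentiation by squaring, this requires 7 multiplications. The key idea: if the exponent is even, square the half-power; if odd, multiply by the base once.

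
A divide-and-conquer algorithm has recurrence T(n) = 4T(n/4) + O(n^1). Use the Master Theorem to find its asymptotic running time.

Master Theorem for T(n) = 4T(n/4) + O(n^1):

a = 4, b = 4, c = 1
log_b(a) = log_4(4) = 1.0000

Case 2: c = 1 = log_4(4) = 1.0000
T(n) = O(n^1 log n) = O(n log n)

For T(n) = 4T(n/4) + O(n^1): log_4(4) = 1.0000. This is Case 2 of the Master Theorem (c = log_b(a), equal work at all levels), giving O(n log n).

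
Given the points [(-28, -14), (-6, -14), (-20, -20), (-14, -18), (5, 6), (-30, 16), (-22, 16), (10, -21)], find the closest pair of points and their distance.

Computing all pairwise distances among 8 points:

d((-28, -14), (-6, -14)) = 22.0
d((-28, -14), (-20, -20)) = 10.0
d((-28, -14), (-14, -18)) = 14.5602
d((-28, -14), (5, 6)) = 38.5876
d((-28, -14), (-30, 16)) = 30.0666
d((-28, -14), (-22, 16)) = 30.5941
d((-28, -14), (10, -21)) = 38.6394
d((-6, -14), (-20, -20)) = 15.2315
d((-6, -14), (-14, -18)) = 8.9443
d((-6, -14), (5, 6)) = 22.8254
d((-6, -14), (-30, 16)) = 38.4187
d((-6, -14), (-22, 16)) = 34.0
d((-6, -14), (10, -21)) = 17.4642
d((-20, -20), (-14, -18)) = 6.3246 <-- minimum
d((-20, -20), (5, 6)) = 36.0694
d((-20, -20), (-30, 16)) = 37.3631
d((-20, -20), (-22, 16)) = 36.0555
d((-20, -20), (10, -21)) = 30.0167
d((-14, -18), (5, 6)) = 30.6105
d((-14, -18), (-30, 16)) = 37.5766
d((-14, -18), (-22, 16)) = 34.9285
d((-14, -18), (10, -21)) = 24.1868
d((5, 6), (-30, 16)) = 36.4005
d((5, 6), (-22, 16)) = 28.7924
d((5, 6), (10, -21)) = 27.4591
d((-30, 16), (-22, 16)) = 8.0
d((-30, 16), (10, -21)) = 54.4885
d((-22, 16), (10, -21)) = 48.9183

Closest pair: (-20, -20) and (-14, -18) with distance 6.3246

The closest pair is (-20, -20) and (-14, -18) with Euclidean distance 6.3246. For 8 points, brute-force pairwise comparison is shown above. For large n, the divide-and-conquer algorithm (sort by x, recurse on halves, check the dividing strip) achieves O(n log n).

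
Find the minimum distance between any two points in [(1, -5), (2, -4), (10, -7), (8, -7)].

Computing all pairwise distances among 4 points:

d((1, -5), (2, -4)) = 1.4142 <-- minimum
d((1, -5), (10, -7)) = 9.2195
d((1, -5), (8, -7)) = 7.2801
d((2, -4), (10, -7)) = 8.544
d((2, -4), (8, -7)) = 6.7082
d((10, -7), (8, -7)) = 2.0

Closest pair: (1, -5) and (2, -4) with distance 1.4142

The closest pair is (1, -5) and (2, -4) with Euclidean distance 1.4142. For 4 points, brute-force pairwise comparison is shown above. For large n, the divide-and-conquer algorithm (sort by x, recurse on halves, check the dividing strip) achieves O(n log n).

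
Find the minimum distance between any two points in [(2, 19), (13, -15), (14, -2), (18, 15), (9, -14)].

Computing all pairwise distances among 5 points:

d((2, 19), (13, -15)) = 35.7351
d((2, 19), (14, -2)) = 24.1868
d((2, 19), (18, 15)) = 16.4924
d((2, 19), (9, -14)) = 33.7343
d((13, -15), (14, -2)) = 13.0384
d((13, -15), (18, 15)) = 30.4138
d((13, -15), (9, -14)) = 4.1231 <-- minimum
d((14, -2), (18, 15)) = 17.4642
d((14, -2), (9, -14)) = 13.0
d((18, 15), (9, -14)) = 30.3645

Closest pair: (13, -15) and (9, -14) with distance 4.1231

The closest pair is (13, -15) and (9, -14) with Euclidean distance 4.1231. For 5 points, brute-force pairwise comparison is shown above. For large n, the divide-and-conquer algorithm (sort by x, recurse on halves, check the dividing strip) achieves O(n log n).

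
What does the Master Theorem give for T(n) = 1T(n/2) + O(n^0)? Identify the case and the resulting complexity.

Master Theorem for T(n) = 1T(n/2) + O(n^0):

a = 1, b = 2, c = 0
log_b(a) = log_2(1) = 0.0000

Case 2: c = 0 = log_2(1) = 0.0000
T(n) = O(n^0 log n) = O(log n)

For T(n) = 1T(n/2) + O(n^0): log_2(1) = 0.0000. This is Case 2 of the Master Theorem (c = log_b(a), equal work at all levels), giving O(log n).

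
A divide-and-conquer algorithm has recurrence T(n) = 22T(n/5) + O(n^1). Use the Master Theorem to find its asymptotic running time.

Master Theorem for T(n) = 22T(n/5) + O(n^1):

a = 22, b = 5, c = 1
log_b(a) = log_5(22) = 1.9206

Case 1: c = 1 < log_5(22) = 1.9206
T(n) = O(n^(log_5 22))

For T(n) = 22T(n/5) + O(n^1): log_5(22) = 1.9206. This is Case 1 of the Master Theorem (c < log_b(a), work dominated by leaves), giving O(n^(log_5 22)).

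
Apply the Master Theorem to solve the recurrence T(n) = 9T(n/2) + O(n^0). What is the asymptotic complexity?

Master Theorem for T(n) = 9T(n/2) + O(n^0):

a = 9, b = 2, c = 0
log_b(a) = log_2(9) = 3.1699

Case 1: c = 0 < log_2(9) = 3.1699
T(n) = O(n^(log_2 9))

For T(n) = 9T(n/2) + O(n^0): log_2(9) = 3.1699. This is Case 1 of the Master Theorem (c < log_b(a), work dominated by leaves), giving O(n^(log_2 9)).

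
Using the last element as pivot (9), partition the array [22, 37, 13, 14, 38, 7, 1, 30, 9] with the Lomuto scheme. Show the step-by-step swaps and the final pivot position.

Lomuto partition with pivot = 9:

Initial array: [22, 37, 13, 14, 38, 7, 1, 30, 9]

arr[0]=22 > 9: no swap
arr[1]=37 > 9: no swap
arr[2]=13 > 9: no swap
arr[3]=14 > 9: no swap
arr[4]=38 > 9: no swap
arr[5]=7 <= 9: swap with position 0, array becomes [7, 37, 13, 14, 38, 22, 1, 30, 9]
arr[6]=1 <= 9: swap with position 1, array becomes [7, 1, 13, 14, 38, 22, 37, 30, 9]
arr[7]=30 > 9: no swap

Place pivot at position 2: [7, 1, 9, 14, 38, 22, 37, 30, 13]
Pivot position: 2

After partitioning with pivot 9, the array becomes [7, 1, 9, 14, 38, 22, 37, 30, 13]. The pivot is placed at index 2. All elements to the left of the pivot are <= 9, and all elements to the right are > 9.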